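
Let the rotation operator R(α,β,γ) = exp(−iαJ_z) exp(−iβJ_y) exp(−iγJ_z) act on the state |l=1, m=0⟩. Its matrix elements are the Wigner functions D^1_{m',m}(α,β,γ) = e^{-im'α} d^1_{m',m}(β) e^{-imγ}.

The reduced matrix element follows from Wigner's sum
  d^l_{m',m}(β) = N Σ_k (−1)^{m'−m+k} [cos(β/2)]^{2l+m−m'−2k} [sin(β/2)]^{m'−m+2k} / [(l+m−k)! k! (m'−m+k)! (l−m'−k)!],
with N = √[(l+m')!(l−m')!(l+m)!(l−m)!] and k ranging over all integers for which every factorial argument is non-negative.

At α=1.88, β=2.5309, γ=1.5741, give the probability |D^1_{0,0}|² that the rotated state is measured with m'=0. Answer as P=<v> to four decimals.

P=0.6712

First d^1_{0,0}(β=2.5309), then the phase factors e^{-i(0)α} and e^{-i(0)γ}:
Half-angle: c=0.300623, s=0.953743. N=√(1·1·1·1)=1.000000
The bounds max(0,m−m')=0 and min(l+m,l−m')=1 give 2 terms
  k=0: (−1)^0·1.0000/(1)·0.3006^2·0.9537^0 = +0.090374
  k=1: (−1)^1·1.0000/(1)·0.3006^0·0.9537^2 = -0.909626
d^1_{0,0}(2.5309) = +0.090374 -0.909626 = -0.819251
|D^1_{0,0}|² = |d^1_{0,0}(β)|² = (-0.819251)² = 0.671172 (the z-rotation phases have unit modulus)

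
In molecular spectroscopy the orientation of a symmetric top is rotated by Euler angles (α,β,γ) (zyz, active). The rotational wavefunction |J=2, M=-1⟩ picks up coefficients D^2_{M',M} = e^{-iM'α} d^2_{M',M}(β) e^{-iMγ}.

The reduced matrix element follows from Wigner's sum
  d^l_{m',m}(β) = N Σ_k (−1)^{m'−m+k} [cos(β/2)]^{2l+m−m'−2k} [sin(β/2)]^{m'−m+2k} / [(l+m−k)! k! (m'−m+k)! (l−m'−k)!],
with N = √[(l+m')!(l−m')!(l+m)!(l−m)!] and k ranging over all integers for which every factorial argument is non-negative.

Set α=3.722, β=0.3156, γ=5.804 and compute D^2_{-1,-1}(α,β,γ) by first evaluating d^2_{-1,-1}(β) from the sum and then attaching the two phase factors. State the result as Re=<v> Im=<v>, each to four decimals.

Re=-0.8745 Im=-0.0888

Split into d^2_{-1,-1}(β=0.3156) × two z-phases.
With c≡cos(β/2)=0.987575 and s≡sin(β/2)=0.157146, N=[1·6·1·6]^{1/2}=6.000000
Admissible k: 0..1 (factorial args all ≥0)
  k=0: (−1)^0·6.0000/(6)·0.9876^4·0.1571^0 = +0.951220
  k=1: (−1)^1·6.0000/(2)·0.9876^2·0.1571^2 = -0.072255
d^2_{-1,-1}(0.3156) = +0.951220 -0.072255 = +0.878965
Phases: e^{-i·(-1)·3.722}=-0.836239-0.548365i, e^{-i·(-1)·5.804}=+0.887371-0.461056i ⇒ D=-0.874466-0.088819i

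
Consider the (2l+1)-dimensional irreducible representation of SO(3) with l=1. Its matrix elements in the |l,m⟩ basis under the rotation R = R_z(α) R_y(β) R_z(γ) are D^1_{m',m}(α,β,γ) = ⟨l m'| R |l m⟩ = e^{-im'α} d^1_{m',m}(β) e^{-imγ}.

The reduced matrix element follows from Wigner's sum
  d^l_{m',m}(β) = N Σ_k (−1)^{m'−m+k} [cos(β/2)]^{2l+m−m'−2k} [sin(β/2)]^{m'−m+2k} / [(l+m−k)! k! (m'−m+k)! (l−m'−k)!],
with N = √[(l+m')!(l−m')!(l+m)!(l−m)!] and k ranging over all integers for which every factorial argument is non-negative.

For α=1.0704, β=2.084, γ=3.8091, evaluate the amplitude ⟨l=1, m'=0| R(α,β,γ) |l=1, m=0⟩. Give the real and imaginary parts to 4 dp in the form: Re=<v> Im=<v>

First d^1_{0,0}(β=2.084), then the phase factors e^{-i(0)α} and e^{-i(0)γ}:
Half-angle: c=0.504494, s=0.863415. N=√(1·1·1·1)=1.000000
Admissible k: 0..1 (factorial args all ≥0)
  k=0: (−1)^0·1.0000/(1)·0.5045^2·0.8634^0 = +0.254515
  k=1: (−1)^1·1.0000/(1)·0.5045^0·0.8634^2 = -0.745485
d^1_{0,0}(2.084) = +0.254515 -0.745485 = -0.490971
Attach z-rotation phases: D = e^{-i(0)(1.0704)}·(-0.490971)·e^{-i(0)(3.8091)} = -0.490971+0.000000i

Re=-0.4910 Im=0.0000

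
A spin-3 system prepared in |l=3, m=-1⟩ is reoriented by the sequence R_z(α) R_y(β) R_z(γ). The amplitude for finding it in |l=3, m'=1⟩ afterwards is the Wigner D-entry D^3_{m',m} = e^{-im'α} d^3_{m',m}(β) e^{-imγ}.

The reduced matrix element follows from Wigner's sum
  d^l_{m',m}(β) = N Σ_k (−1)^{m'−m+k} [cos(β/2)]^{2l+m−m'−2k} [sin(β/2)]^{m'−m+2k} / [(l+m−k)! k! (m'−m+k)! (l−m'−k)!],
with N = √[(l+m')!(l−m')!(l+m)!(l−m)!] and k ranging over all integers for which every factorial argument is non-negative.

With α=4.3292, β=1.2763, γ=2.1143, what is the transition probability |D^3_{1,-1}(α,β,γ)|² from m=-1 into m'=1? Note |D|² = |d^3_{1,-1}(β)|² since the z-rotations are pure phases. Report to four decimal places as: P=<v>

D^3_{1,-1}(4.3292,1.2763,2.1143) = e^{-i·1·4.3292}·d^3_{1,-1}(1.2763)·e^{-i·-1·2.1143}. Compute d first:
With c≡cos(β/2)=0.803199 and s≡sin(β/2)=0.595711, N=[24·2·2·24]^{1/2}=48.000000
k∈{0,1,2} keeps every argument non-negative
  k=0: (−1)^2·48.0000/(8)·0.8032^4·0.5957^2 = +0.886166
  k=1: (−1)^3·48.0000/(6)·0.8032^2·0.5957^4 = -0.649947
  k=2: (−1)^4·48.0000/(48)·0.8032^0·0.5957^6 = +0.044690
d^3_{1,-1}(1.2763) = +0.886166 -0.649947 +0.044690 = +0.280909
|D^3_{1,-1}|² = |d^3_{1,-1}(β)|² = (+0.280909)² = 0.078910 (the z-rotation phases have unit modulus)

P=0.0789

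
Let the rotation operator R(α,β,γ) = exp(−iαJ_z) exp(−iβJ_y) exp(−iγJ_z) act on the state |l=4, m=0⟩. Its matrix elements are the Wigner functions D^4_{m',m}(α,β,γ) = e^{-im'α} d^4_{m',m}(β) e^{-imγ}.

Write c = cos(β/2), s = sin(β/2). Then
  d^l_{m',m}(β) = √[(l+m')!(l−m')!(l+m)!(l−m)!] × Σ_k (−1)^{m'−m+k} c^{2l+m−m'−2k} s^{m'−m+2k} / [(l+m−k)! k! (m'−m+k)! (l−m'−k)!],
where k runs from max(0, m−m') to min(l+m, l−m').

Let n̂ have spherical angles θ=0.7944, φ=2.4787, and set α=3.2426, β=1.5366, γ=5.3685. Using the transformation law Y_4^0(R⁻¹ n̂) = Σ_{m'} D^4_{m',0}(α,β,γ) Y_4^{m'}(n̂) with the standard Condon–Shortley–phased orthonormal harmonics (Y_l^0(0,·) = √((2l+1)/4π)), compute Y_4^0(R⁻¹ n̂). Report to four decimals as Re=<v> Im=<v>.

Re=-0.2920 Im=0.0000

Need the full column D^4_{m',0} for m'=−4..4 at α=3.2426, β=1.5366, γ=5.3685.
cos(β/2)=0.719093, sin(β/2)=0.694914
d^4_{-4,0}: single k=4 term ⇒ +0.521691;  D = +0.479686+0.205090i
d^4_{-3,0}: k∈[3..4] ⇒ +0.763453 -0.712974 = +0.050479;  D = -0.048179-0.015063i
d^4_{-2,0}: k∈[2..4] ⇒ +0.633423 -1.577444 +0.552430 = -0.391592;  D = -0.383629-0.078570i
d^4_{-1,0}: k∈[1..4] ⇒ +0.308988 -1.731349 +1.616874 -0.251661 = -0.057148;  D = +0.056857+0.005763i
d^4_{0,0}: k∈[0..4] ⇒ +0.071496 -1.068298 +2.244743 -0.931699 +0.054381 = +0.370622;  D = +0.370622+0.000000i
d^4_{1,0}: k∈[0..3] ⇒ -0.308988 +1.731349 -1.616874 +0.251661 = +0.057148;  D = -0.056857+0.005763i
d^4_{2,0}: k∈[0..2] ⇒ +0.633423 -1.577444 +0.552430 = -0.391592;  D = -0.383629+0.078570i
d^4_{3,0}: k∈[0..1] ⇒ -0.763453 +0.712974 = -0.050479;  D = +0.048179-0.015063i
d^4_{4,0}: single k=0 term ⇒ +0.521691;  D = +0.479686-0.205090i
Y_4^{m'}(θ=0.7944,φ=2.4787) and Σ D·Y over m':
  (+0.4797+0.2051i)·(-0.1012+0.0540i)  (-0.0482-0.0151i)·(+0.1293-0.2911i)  (-0.3836-0.0786i)·(+0.1007+0.4026i)  (+0.0569+0.0058i)·(-0.0815-0.0636i)  (+0.3706+0.0000i)·(-0.3483+0.0000i)  (-0.0569+0.0058i)·(+0.0815-0.0636i)  (-0.3836+0.0786i)·(+0.1007-0.4026i)  (+0.0482-0.0151i)·(-0.1293-0.2911i)  (+0.4797-0.2051i)·(-0.1012-0.0540i)
Y_4^0(R⁻¹ n̂) = -0.291982+0.000000i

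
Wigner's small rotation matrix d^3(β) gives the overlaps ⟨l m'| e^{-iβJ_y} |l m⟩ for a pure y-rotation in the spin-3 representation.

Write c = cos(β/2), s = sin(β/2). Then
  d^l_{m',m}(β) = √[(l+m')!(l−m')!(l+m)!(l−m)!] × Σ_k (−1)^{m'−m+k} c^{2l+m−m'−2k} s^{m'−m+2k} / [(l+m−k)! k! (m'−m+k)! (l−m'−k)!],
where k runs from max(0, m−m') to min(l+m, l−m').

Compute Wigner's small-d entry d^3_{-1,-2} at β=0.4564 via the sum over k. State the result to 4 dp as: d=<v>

d^3_{-1,-2}(β=0.4564) via Wigner's sum:
Half-angle: c=0.974075, s=0.226225. N=√(2·24·1·120)=75.894664
k∈{0,1} keeps every argument non-negative
  k=0: (−1)^1·75.8947/(24)·0.9741^5·0.2262^1 = -0.627339
  k=1: (−1)^2·75.8947/(12)·0.9741^3·0.2262^3 = +0.067675
d^3_{-1,-2}(0.4564) = -0.627339 +0.067675 = -0.559664

d=-0.5597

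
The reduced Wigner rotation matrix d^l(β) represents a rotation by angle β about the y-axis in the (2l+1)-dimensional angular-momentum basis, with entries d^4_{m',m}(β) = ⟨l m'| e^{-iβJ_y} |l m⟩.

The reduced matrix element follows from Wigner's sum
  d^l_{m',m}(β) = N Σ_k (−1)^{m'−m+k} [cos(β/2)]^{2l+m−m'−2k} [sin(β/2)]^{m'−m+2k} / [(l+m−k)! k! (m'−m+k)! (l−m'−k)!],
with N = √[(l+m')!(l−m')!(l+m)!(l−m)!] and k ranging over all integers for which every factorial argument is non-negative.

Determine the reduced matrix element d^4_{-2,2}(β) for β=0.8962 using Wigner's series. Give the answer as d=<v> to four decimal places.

d^4_{-2,2}(β=0.8962) via Wigner's sum:
Half-angle: c=0.901272, s=0.433254. N=√(2·720·720·2)=1440.000000
Admissible k: 4..6 (factorial args all ≥0)
  k=4: (−1)^0·1440.0000/(96)·0.9013^4·0.4333^4 = +0.348726
  k=5: (−1)^1·1440.0000/(120)·0.9013^2·0.4333^6 = -0.064469
  k=6: (−1)^2·1440.0000/(1440)·0.9013^0·0.4333^8 = +0.001241
d^4_{-2,2}(0.8962) = +0.348726 -0.064469 +0.001241 = +0.285499

d=0.2855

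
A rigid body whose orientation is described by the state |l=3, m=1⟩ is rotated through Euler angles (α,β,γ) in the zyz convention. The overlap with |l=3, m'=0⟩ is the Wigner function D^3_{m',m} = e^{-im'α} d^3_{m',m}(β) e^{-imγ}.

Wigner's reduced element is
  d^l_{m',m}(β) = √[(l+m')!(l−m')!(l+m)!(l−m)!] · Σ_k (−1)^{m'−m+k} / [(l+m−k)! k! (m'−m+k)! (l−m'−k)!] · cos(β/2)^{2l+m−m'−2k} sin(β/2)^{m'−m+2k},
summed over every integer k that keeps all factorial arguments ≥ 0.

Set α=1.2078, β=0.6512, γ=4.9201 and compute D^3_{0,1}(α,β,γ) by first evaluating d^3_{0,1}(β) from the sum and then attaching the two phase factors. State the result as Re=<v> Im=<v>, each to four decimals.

Re=0.1171 Im=0.5555

Split into d^3_{0,1}(β=0.6512) × two z-phases.
Half-angle: c=0.947459, s=0.319877. N=√(6·6·24·2)=41.569219
The bounds max(0,m−m')=1 and min(l+m,l−m')=3 give 3 terms
  k=1: (−1)^0·41.5692/(12)·0.9475^5·0.3199^1 = +0.846011
  k=2: (−1)^1·41.5692/(4)·0.9475^3·0.3199^3 = -0.289297
  k=3: (−1)^2·41.5692/(12)·0.9475^1·0.3199^5 = +0.010992
d^3_{0,1}(0.6512) = +0.846011 -0.289297 +0.010992 = +0.567706
Phases: e^{-i·(0)·1.2078}=+1.000000+0.000000i, e^{-i·(1)·4.9201}=+0.206221+0.978506i ⇒ D=+0.117073+0.555504i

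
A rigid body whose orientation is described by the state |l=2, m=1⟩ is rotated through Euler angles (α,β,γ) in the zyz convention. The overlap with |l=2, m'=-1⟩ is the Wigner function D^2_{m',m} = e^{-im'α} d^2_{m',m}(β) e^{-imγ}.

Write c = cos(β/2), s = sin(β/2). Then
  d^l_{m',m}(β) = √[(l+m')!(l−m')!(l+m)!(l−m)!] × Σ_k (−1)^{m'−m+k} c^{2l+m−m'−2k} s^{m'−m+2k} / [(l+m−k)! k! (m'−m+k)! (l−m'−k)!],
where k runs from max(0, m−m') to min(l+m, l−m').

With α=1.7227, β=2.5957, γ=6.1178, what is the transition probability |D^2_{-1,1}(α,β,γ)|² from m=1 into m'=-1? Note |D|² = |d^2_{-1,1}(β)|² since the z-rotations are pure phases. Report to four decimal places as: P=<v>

P=0.4327

First d^2_{-1,1}(β=2.5957), then the phase factors e^{-i(-1)α} and e^{-i(1)γ}:
With c≡cos(β/2)=0.269570 and s≡sin(β/2)=0.962981, N=[1·6·6·1]^{1/2}=6.000000
k∈{2,3} keeps every argument non-negative
  k=2: (−1)^0·6.0000/(2)·0.2696^2·0.9630^2 = +0.202162
  k=3: (−1)^1·6.0000/(6)·0.2696^0·0.9630^4 = -0.859945
d^2_{-1,1}(2.5957) = +0.202162 -0.859945 = -0.657783
|D^2_{-1,1}|² = |d^2_{-1,1}(β)|² = (-0.657783)² = 0.432678 (the z-rotation phases have unit modulus)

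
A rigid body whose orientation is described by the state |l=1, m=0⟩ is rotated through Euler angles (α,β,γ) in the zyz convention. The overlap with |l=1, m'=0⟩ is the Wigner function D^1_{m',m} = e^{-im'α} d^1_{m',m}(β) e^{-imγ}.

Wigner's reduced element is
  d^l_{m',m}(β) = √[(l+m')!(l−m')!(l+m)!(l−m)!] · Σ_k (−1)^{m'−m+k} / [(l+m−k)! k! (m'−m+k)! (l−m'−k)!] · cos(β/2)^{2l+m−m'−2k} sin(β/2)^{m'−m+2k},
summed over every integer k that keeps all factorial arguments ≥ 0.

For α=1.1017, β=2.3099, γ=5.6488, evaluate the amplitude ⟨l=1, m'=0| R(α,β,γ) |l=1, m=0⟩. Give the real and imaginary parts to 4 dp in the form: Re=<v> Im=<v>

Split into d^1_{0,0}(β=2.3099) × two z-phases.
c=cos(2.3099/2)=0.403964, s=sin(2.3099/2)=0.914775; N=√[1·1·1·1]=1.000000
Admissible k: 0..1 (factorial args all ≥0)
  k=0: (−1)^0·1.0000/(1)·0.4040^2·0.9148^0 = +0.163187
  k=1: (−1)^1·1.0000/(1)·0.4040^0·0.9148^2 = -0.836813
d^1_{0,0}(2.3099) = +0.163187 -0.836813 = -0.673626
D = (+1.000000+0.000000i)·(-0.673626)·(+1.000000+0.000000i) = -0.673626+0.000000i

Re=-0.6736 Im=0.0000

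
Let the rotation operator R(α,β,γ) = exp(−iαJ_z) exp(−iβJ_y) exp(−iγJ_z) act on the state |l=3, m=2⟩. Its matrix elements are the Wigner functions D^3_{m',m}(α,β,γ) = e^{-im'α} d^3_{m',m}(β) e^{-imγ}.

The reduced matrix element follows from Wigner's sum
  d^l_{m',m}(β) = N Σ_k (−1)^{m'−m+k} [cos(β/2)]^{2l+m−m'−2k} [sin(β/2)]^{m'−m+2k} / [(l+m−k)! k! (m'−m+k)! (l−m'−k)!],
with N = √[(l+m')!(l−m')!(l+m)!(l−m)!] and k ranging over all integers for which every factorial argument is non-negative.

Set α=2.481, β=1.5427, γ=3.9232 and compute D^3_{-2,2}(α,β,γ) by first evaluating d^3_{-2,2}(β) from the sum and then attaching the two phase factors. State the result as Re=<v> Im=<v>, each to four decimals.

Re=-0.4760 Im=-0.1252

First d^3_{-2,2}(β=1.5427), then the phase factors e^{-i(-2)α} and e^{-i(2)γ}:
c=cos(1.5427/2)=0.716970, s=sin(1.5427/2)=0.697104; N=√[1·120·120·1]=120.000000
k: max(0,(2)−(-2))=4 … min(3+(2),3−(-2))=5
  k=4: (−1)^0·120.0000/(24)·0.7170^2·0.6971^4 = +0.606963
  k=5: (−1)^1·120.0000/(120)·0.7170^0·0.6971^6 = -0.114758
d^3_{-2,2}(1.5427) = +0.606963 -0.114758 = +0.492204
Attach z-rotation phases: D = e^{-i(-2)(2.481)}·(+0.492204)·e^{-i(2)(3.9232)} = -0.476015-0.125200i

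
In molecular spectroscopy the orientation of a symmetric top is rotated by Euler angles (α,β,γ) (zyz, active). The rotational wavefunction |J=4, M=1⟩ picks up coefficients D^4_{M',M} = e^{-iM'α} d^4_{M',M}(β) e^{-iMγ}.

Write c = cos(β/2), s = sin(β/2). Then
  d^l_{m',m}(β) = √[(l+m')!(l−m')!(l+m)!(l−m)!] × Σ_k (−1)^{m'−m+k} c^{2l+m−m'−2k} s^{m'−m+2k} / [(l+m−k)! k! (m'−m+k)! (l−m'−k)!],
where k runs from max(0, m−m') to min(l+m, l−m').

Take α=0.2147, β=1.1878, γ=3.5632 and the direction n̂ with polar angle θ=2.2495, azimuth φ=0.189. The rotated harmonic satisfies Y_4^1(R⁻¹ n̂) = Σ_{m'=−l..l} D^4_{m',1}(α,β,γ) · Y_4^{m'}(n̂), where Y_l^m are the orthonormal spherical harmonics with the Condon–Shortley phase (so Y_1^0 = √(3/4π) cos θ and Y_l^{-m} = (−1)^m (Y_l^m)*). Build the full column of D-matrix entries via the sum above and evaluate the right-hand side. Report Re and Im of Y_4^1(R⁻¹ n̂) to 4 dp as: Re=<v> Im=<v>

Re=-0.2433 Im=0.1159

Need the full column D^4_{m',1} for m'=−4..4 at α=0.2147, β=1.1878, γ=3.5632.
cos(β/2)=0.828765, sin(β/2)=0.559597
d^4_{-4,1}: single k=5 term ⇒ +0.233758;  D = -0.211771-0.098973i
d^4_{-3,1}: k∈[4..5] ⇒ +0.611993 -0.167412 = +0.444581;  D = -0.433622-0.098102i
d^4_{-2,1}: k∈[3..5] ⇒ +0.968943 -0.662641 +0.060422 = +0.366724;  D = -0.366713-0.002858i
d^4_{-1,1}: k∈[2..5] ⇒ +1.014702 -1.387870 +0.316379 -0.009616 = -0.066405;  D = +0.064989-0.013642i
d^4_{0,1}: k∈[1..4] ⇒ +0.672061 -1.838439 +0.838182 -0.063691 = -0.391887;  D = +0.357570-0.160371i
d^4_{1,1}: k∈[0..3] ⇒ +0.222561 -1.522053 +1.387870 -0.210919 = -0.122541;  D = +0.098559-0.072817i
d^4_{2,1}: k∈[0..2] ⇒ -0.637573 +1.453414 -0.441761 = +0.374080;  D = -0.246603+0.281287i
d^4_{3,1}: k∈[0..1] ⇒ +0.805395 -0.611993 = +0.193401;  D = -0.093584+0.169252i
d^4_{4,1}: single k=0 term ⇒ -0.512716;  D = +0.146803-0.491250i
Y_4^{m'}(θ=2.2495,φ=0.189) and Σ D·Y over m':
  (-0.2118-0.0990i)·(+0.1182-0.1114i)  (-0.4336-0.0981i)·(-0.3126+0.1990i)  (-0.3667-0.0029i)·(+0.3313-0.1316i)  (+0.0650-0.0136i)·(+0.0548-0.0105i)  (+0.3576-0.1604i)·(-0.3583+0.0000i)  (+0.0986-0.0728i)·(-0.0548-0.0105i)  (-0.2466+0.2813i)·(+0.3313+0.1316i)  (-0.0936+0.1693i)·(+0.3126+0.1990i)  (+0.1468-0.4913i)·(+0.1182+0.1114i)
Y_4^1(R⁻¹ n̂) = -0.243272+0.115872i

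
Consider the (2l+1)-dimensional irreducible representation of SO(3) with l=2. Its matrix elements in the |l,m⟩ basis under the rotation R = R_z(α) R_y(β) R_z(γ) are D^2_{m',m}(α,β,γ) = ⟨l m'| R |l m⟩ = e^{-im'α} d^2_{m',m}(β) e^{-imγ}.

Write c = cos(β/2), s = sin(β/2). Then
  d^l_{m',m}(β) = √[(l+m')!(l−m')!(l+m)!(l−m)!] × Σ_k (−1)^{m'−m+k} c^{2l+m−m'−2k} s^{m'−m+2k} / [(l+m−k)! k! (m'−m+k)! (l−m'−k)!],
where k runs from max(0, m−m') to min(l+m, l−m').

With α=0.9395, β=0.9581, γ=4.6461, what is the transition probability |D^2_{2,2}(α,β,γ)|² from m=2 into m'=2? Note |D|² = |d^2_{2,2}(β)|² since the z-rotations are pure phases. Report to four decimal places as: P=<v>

Split into d^2_{2,2}(β=0.9581) × two z-phases.
c=cos(0.9581/2)=0.887433, s=sin(0.9581/2)=0.460936; N=√[24·1·24·1]=24.000000
The bounds max(0,m−m')=0 and min(l+m,l−m')=0 give 1 term
  k=0: (−1)^0·24.0000/(24)·0.8874^4·0.4609^0 = +0.620216
d^2_{2,2}(0.9581) = +0.620216
|D^2_{2,2}|² = |d^2_{2,2}(β)|² = (+0.620216)² = 0.384667 (the z-rotation phases have unit modulus)

P=0.3847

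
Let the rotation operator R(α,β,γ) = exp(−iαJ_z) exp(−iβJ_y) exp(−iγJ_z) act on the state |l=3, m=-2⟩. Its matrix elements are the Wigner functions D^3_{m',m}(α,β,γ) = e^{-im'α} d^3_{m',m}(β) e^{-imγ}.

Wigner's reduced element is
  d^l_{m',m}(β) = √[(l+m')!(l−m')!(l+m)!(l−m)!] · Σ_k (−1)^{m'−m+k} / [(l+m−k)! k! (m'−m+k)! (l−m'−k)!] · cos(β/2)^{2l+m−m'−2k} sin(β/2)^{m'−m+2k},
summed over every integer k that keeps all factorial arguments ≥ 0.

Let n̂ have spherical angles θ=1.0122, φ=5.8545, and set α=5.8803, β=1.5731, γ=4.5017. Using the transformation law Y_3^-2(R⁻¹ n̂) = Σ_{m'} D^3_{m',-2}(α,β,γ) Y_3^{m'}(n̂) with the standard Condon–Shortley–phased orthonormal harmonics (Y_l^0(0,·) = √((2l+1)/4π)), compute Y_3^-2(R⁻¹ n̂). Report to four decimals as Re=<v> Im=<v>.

Re=-0.2148 Im=0.1183

Need the full column D^3_{m',-2} for m'=−3..3 at α=5.8803, β=1.5731, γ=4.5017.
cos(β/2)=0.706292, sin(β/2)=0.707921
d^3_{-3,-2}: single k=1 term ⇒ +0.304776;  D = +0.018044+0.304242i
d^3_{-2,-2}: k∈[0..1] ⇒ +0.124138 -0.623557 = -0.499419;  D = +0.168266-0.470219i
d^3_{-1,-2}: k∈[0..1] ⇒ -0.393465 +0.790563 = +0.397099;  D = -0.269669+0.291489i
d^3_{0,-2}: k∈[0..1] ⇒ +0.683072 -0.686227 = -0.003154;  D = +0.002878-0.001290i
d^3_{1,-2}: k∈[0..1] ⇒ -0.790563 +0.397107 = -0.393456;  D = +0.393389-0.007276i
d^3_{2,-2}: k∈[0..1] ⇒ +0.626436 -0.125866 = +0.500571;  D = -0.464042-0.187712i
d^3_{3,-2}: single k=0 term ⇒ -0.307598;  D = +0.217095+0.217913i
Y_3^{m'}(θ=1.0122,φ=5.8545) and Σ D·Y over m':
  (+0.0180+0.3042i)·(+0.0715+0.2442i)  (+0.1683-0.4702i)·(+0.2549+0.2945i)  (-0.2697+0.2915i)·(+0.1008+0.0461i)  (+0.0029-0.0013i)·(-0.3156+0.0000i)  (+0.3934-0.0073i)·(-0.1008+0.0461i)  (-0.4640-0.1877i)·(+0.2549-0.2945i)  (+0.2171+0.2179i)·(-0.0715+0.2442i)
Y_3^-2(R⁻¹ n̂) = -0.214771+0.118330i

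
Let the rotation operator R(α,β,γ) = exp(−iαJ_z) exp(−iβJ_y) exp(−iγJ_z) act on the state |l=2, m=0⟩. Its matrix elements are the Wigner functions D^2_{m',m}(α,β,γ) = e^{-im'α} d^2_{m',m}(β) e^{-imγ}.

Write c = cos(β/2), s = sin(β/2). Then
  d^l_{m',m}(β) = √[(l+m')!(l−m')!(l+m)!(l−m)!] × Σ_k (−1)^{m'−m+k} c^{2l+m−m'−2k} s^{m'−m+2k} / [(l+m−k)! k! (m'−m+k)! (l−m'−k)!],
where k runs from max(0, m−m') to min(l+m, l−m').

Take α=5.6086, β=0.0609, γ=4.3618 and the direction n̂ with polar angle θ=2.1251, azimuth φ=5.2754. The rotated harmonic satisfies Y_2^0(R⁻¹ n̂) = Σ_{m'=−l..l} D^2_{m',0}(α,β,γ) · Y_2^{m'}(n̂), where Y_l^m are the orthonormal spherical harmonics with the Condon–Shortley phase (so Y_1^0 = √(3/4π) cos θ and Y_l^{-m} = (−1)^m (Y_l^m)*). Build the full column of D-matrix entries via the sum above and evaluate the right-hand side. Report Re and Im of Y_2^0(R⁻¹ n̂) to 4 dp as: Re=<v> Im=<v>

Re=-0.1006 Im=0.0000

Need the full column D^2_{m',0} for m'=−2..2 at α=5.6086, β=0.0609, γ=4.3618.
cos(β/2)=0.999536, sin(β/2)=0.030445
d^2_{-2,0}: single k=2 term ⇒ +0.002268;  D = +0.000499-0.002213i
d^2_{-1,0}: k∈[1..2] ⇒ +0.074472 -0.000069 = +0.074403;  D = +0.058106-0.046470i
d^2_{0,0}: k∈[0..2] ⇒ +0.998147 -0.003704 +0.000001 = +0.994444;  D = +0.994444+0.000000i
d^2_{1,0}: k∈[0..1] ⇒ -0.074472 +0.000069 = -0.074403;  D = -0.058106-0.046470i
d^2_{2,0}: single k=0 term ⇒ +0.002268;  D = +0.000499+0.002213i
Y_2^{m'}(θ=2.1251,φ=5.2754) and Σ D·Y over m':
  (+0.0005-0.0022i)·(-0.1202+0.2521i)  (+0.0581-0.0465i)·(-0.1845-0.2924i)  (+0.9944+0.0000i)·(-0.0533+0.0000i)  (-0.0581-0.0465i)·(+0.1845-0.2924i)  (+0.0005+0.0022i)·(-0.1202-0.2521i)
Y_2^0(R⁻¹ n̂) = -0.100585+0.000000i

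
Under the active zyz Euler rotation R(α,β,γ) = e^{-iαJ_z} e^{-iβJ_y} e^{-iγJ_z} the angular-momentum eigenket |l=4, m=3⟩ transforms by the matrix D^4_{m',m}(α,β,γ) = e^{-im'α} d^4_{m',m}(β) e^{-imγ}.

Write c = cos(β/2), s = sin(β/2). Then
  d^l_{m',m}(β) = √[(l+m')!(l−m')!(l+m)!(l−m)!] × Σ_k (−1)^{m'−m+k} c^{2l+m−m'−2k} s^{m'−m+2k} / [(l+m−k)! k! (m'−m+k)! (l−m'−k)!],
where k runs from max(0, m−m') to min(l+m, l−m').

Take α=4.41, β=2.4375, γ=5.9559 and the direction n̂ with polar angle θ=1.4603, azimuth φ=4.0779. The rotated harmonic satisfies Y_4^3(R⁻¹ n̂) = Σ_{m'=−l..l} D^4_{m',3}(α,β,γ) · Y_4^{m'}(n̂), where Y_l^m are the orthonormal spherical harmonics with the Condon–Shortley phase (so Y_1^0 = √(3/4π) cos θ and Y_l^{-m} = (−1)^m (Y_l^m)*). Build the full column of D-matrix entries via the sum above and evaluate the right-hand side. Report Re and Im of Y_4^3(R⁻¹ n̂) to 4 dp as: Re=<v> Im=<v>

Re=-0.2228 Im=0.3385

Need the full column D^4_{m',3} for m'=−4..4 at α=4.41, β=2.4375, γ=5.9559.
cos(β/2)=0.344819, sin(β/2)=0.938669
d^4_{-4,3}: single k=7 term ⇒ +0.626216;  D = +0.610052-0.141360i
d^4_{-3,3}: k∈[6..7] ⇒ +0.569320 -0.602698 = -0.033379;  D = +0.002491-0.033285i
d^4_{-2,3}: k∈[5..6] ⇒ +0.335369 -0.828406 = -0.493037;  D = +0.458399+0.181539i
d^4_{-1,3}: k∈[4..5] ⇒ +0.145190 -0.645548 = -0.500358;  D = -0.314414+0.389233i
d^4_{0,3}: k∈[3..4] ⇒ +0.047705 -0.353510 = -0.305805;  D = -0.169869-0.254286i
d^4_{1,3}: k∈[2..3] ⇒ +0.011756 -0.145190 = -0.133434;  D = +0.127993-0.037715i
d^4_{2,3}: k∈[1..2] ⇒ +0.002036 -0.045256 = -0.043221;  D = -0.000684+0.043215i
d^4_{3,3}: k∈[0..1] ⇒ +0.000200 -0.010367 = -0.010168;  D = -0.009657-0.003181i
d^4_{4,3}: single k=0 term ⇒ -0.001539;  D = +0.000895-0.001252i
Y_4^{m'}(θ=1.4603,φ=4.0779) and Σ D·Y over m':
  (+0.6101-0.1414i)·(-0.3555+0.2451i)  (+0.0025-0.0333i)·(+0.1281+0.0443i)  (+0.4584+0.1815i)·(+0.0899+0.2887i)  (-0.3144+0.3892i)·(+0.0896-0.1217i)  (-0.1699-0.2543i)·(+0.2793+0.0000i)  (+0.1280-0.0377i)·(-0.0896-0.1217i)  (-0.0007+0.0432i)·(+0.0899-0.2887i)  (-0.0097-0.0032i)·(-0.1281+0.0443i)  (+0.0009-0.0013i)·(-0.3555-0.2451i)
Y_4^3(R⁻¹ n̂) = -0.222778+0.338483i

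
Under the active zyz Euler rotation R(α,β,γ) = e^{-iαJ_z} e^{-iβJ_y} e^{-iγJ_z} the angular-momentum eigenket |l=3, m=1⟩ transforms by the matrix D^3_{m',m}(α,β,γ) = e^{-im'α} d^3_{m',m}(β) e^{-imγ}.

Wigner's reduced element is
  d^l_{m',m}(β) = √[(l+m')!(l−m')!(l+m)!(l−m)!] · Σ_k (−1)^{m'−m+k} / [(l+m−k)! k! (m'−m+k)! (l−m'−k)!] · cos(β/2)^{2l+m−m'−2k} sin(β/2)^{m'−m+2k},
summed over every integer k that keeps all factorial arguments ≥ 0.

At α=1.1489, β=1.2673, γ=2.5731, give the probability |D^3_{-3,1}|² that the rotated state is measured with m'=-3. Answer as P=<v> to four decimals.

First d^3_{-3,1}(β=1.2673), then the phase factors e^{-i(-3)α} and e^{-i(1)γ}:
c=cos(1.2673/2)=0.805872, s=sin(1.2673/2)=0.592090; N=√[1·720·24·2]=185.903201
k∈{4} keeps every argument non-negative
  k=4: (−1)^0·185.9032/(48)·0.8059^2·0.5921^4 = +0.309121
d^3_{-3,1}(1.2673) = +0.309121
|D^3_{-3,1}|² = |d^3_{-3,1}(β)|² = (+0.309121)² = 0.095556 (the z-rotation phases have unit modulus)

P=0.0956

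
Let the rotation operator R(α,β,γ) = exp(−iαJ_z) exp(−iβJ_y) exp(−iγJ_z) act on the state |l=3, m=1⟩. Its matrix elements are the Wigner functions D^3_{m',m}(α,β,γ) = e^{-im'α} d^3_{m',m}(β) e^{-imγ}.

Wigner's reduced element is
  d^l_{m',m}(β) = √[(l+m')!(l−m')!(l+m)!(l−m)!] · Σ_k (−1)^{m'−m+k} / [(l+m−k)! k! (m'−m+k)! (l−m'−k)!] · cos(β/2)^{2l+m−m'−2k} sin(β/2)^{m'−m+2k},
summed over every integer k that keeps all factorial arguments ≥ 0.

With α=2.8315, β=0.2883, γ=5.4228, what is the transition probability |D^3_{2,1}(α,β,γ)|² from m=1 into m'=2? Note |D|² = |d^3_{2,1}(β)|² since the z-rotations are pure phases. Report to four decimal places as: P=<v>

P=0.1706

First d^3_{2,1}(β=0.2883), then the phase factors e^{-i(2)α} and e^{-i(1)γ}:
With c≡cos(β/2)=0.989628 and s≡sin(β/2)=0.143651, N=[120·1·24·2]^{1/2}=75.894664
k: max(0,(1)−(2))=0 … min(3+(1),3−(2))=1
  k=0: (−1)^1·75.8947/(24)·0.9896^5·0.1437^1 = -0.431192
  k=1: (−1)^2·75.8947/(12)·0.9896^3·0.1437^3 = +0.018171
d^3_{2,1}(0.2883) = -0.431192 +0.018171 = -0.413021
|D^3_{2,1}|² = |d^3_{2,1}(β)|² = (-0.413021)² = 0.170586 (the z-rotation phases have unit modulus)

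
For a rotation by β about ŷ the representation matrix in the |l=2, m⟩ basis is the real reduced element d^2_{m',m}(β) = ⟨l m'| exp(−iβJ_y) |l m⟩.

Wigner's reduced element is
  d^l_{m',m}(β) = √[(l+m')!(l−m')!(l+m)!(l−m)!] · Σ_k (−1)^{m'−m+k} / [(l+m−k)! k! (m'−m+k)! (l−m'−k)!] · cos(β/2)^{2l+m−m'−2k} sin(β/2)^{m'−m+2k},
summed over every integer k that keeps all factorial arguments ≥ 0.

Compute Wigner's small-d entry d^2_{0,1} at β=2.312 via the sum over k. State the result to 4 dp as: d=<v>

d^2_{0,1}(β=2.312) via Wigner's sum:
c=cos(2.312/2)=0.403004, s=sin(2.312/2)=0.915198; N=√[2·2·6·1]=4.898979
Admissible k: 1..2 (factorial args all ≥0)
  k=1: (−1)^0·4.8990/(2)·0.4030^3·0.9152^1 = +0.146730
  k=2: (−1)^1·4.8990/(2)·0.4030^1·0.9152^3 = -0.756711
d^2_{0,1}(2.312) = +0.146730 -0.756711 = -0.609982

d=-0.6100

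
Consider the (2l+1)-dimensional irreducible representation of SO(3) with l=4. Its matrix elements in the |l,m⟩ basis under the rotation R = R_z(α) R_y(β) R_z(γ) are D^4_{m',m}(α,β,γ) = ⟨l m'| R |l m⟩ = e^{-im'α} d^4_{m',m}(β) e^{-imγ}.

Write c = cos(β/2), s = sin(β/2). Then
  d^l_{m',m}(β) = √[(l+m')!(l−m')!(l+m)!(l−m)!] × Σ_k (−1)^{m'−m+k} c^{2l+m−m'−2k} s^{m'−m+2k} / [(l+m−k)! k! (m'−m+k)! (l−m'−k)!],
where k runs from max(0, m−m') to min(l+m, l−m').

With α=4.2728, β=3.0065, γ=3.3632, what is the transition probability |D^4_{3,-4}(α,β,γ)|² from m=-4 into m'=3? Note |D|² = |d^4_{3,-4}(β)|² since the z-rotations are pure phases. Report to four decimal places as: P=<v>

P=0.0353

Split into d^4_{3,-4}(β=3.0065) × two z-phases.
With c≡cos(β/2)=0.067495 and s≡sin(β/2)=0.997720, N=[5040·1·1·40320]^{1/2}=14255.272709
k∈{0} keeps every argument non-negative
  k=0: (−1)^7·14255.2727/(5040)·0.0675^1·0.9977^7 = -0.187878
d^4_{3,-4}(3.0065) = -0.187878
|D^4_{3,-4}|² = |d^4_{3,-4}(β)|² = (-0.187878)² = 0.035298 (the z-rotation phases have unit modulus)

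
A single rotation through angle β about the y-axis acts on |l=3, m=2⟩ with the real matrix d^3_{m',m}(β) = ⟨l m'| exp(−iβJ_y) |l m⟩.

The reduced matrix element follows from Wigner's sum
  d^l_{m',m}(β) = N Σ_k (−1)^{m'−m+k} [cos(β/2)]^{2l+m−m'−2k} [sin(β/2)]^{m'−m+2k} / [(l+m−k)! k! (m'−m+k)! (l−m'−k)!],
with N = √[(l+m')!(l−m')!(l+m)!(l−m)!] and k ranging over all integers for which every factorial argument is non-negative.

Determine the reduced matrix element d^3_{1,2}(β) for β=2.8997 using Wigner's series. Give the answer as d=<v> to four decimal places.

d^3_{1,2}(β=2.8997) via Wigner's sum:
With c≡cos(β/2)=0.120652 and s≡sin(β/2)=0.992695, N=[24·2·120·1]^{1/2}=75.894664
The bounds max(0,m−m')=1 and min(l+m,l−m')=2 give 2 terms
  k=1: (−1)^0·75.8947/(24)·0.1207^5·0.9927^1 = +0.000080
  k=2: (−1)^1·75.8947/(12)·0.1207^3·0.9927^3 = -0.010866
d^3_{1,2}(2.8997) = +0.000080 -0.010866 = -0.010786

d=-0.0108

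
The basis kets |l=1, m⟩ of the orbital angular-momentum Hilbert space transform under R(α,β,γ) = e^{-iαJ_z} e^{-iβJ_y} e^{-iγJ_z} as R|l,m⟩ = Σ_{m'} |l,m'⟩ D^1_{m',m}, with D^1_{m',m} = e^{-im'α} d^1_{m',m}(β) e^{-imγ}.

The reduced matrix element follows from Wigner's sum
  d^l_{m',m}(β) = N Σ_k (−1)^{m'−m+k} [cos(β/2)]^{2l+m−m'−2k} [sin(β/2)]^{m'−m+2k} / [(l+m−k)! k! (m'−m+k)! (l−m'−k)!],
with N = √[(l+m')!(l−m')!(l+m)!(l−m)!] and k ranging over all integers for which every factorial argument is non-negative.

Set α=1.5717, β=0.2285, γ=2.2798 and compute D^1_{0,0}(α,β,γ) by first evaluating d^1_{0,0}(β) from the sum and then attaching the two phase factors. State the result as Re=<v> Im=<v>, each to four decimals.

D^1_{0,0}(1.5717,0.2285,2.2798) = e^{-i·0·1.5717}·d^1_{0,0}(0.2285)·e^{-i·0·2.2798}. Compute d first:
With c≡cos(β/2)=0.993481 and s≡sin(β/2)=0.114002, N=[1·1·1·1]^{1/2}=1.000000
The bounds max(0,m−m')=0 and min(l+m,l−m')=1 give 2 terms
  k=0: (−1)^0·1.0000/(1)·0.9935^2·0.1140^0 = +0.987004
  k=1: (−1)^1·1.0000/(1)·0.9935^0·0.1140^2 = -0.012996
d^1_{0,0}(0.2285) = +0.987004 -0.012996 = +0.974007
D = (+1.000000+0.000000i)·(+0.974007)·(+1.000000+0.000000i) = +0.974007+0.000000i

Re=0.9740 Im=0.0000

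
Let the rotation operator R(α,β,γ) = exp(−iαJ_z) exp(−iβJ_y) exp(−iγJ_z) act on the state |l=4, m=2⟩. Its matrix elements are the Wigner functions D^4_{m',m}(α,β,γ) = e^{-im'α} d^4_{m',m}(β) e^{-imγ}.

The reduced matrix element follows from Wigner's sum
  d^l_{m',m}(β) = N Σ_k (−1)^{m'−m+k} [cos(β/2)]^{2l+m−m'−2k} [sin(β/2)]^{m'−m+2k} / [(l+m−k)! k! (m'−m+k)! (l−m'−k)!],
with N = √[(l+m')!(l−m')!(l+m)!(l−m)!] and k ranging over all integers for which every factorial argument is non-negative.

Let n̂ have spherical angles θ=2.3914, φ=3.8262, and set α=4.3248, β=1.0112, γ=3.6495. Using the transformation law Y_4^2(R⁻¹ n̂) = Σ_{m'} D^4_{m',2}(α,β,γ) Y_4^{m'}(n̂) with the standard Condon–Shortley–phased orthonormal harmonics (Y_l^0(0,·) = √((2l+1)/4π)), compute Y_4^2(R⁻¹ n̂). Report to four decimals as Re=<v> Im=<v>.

Re=0.0338 Im=0.2951

Need the full column D^4_{m',2} for m'=−4..4 at α=4.3248, β=1.0112, γ=3.6495.
cos(β/2)=0.874884, sin(β/2)=0.484332
d^4_{-4,2}: single k=6 term ⇒ +0.052281;  D = -0.043862-0.028451i
d^4_{-3,2}: k∈[5..6] ⇒ +0.200334 -0.020465 = +0.179869;  D = +0.147657-0.102714i
d^4_{-2,2}: k∈[4..6] ⇒ +0.483579 -0.118561 +0.003028 = +0.368046;  D = +0.080389+0.359159i
d^4_{-1,2}: k∈[3..5] ⇒ +0.823566 -0.378596 +0.023206 = +0.468175;  D = -0.461632-0.078004i
d^4_{0,2}: k∈[2..4] ⇒ +0.997956 -0.815579 +0.093731 = +0.276108;  D = +0.145489-0.234667i
d^4_{1,2}: k∈[1..3] ⇒ +0.806182 -1.235348 +0.252397 = -0.176769;  D = -0.103889-0.143019i
d^4_{2,2}: k∈[0..2] ⇒ +0.343245 -1.262325 +0.483579 = -0.435502;  D = +0.422953-0.103789i
d^4_{3,2}: k∈[0..1] ⇒ -0.710986 +0.653685 = -0.057301;  D = -0.008390+0.056683i
d^4_{4,2}: single k=0 term ⇒ +0.556633;  D = +0.478984+0.283575i
Y_4^{m'}(θ=2.3914,φ=3.8262) and Σ D·Y over m':
  (-0.0439-0.0285i)·(-0.0879-0.0375i)  (+0.1477-0.1027i)·(-0.1348-0.2570i)  (+0.0804+0.3592i)·(+0.0855-0.4184i)  (-0.4616-0.0780i)·(+0.1364-0.1113i)  (+0.1455-0.2347i)·(-0.3206+0.0000i)  (-0.1039-0.1430i)·(-0.1364-0.1113i)  (+0.4230-0.1038i)·(+0.0855+0.4184i)  (-0.0084+0.0567i)·(+0.1348-0.2570i)  (+0.4790+0.2836i)·(-0.0879+0.0375i)
Y_4^2(R⁻¹ n̂) = +0.033834+0.295100i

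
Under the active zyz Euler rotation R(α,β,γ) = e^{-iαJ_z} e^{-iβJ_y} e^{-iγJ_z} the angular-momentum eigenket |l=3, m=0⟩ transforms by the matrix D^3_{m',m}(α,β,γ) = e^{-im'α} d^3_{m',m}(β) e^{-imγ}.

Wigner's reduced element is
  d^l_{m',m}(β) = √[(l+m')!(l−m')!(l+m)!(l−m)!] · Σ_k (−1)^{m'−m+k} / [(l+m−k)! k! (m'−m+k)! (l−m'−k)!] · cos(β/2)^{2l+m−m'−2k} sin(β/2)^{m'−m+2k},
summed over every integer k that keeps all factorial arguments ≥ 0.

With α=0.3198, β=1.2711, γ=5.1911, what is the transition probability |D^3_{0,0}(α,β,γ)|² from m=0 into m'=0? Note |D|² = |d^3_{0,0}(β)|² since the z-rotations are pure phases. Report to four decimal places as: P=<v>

P=0.1433

D^3_{0,0}(0.3198,1.2711,5.1911) = e^{-i·0·0.3198}·d^3_{0,0}(1.2711)·e^{-i·0·5.1911}. Compute d first:
Half-angle: c=0.804745, s=0.593620. N=√(6·6·6·6)=36.000000
k: max(0,(0)−(0))=0 … min(3+(0),3−(0))=3
  k=0: (−1)^0·36.0000/(36)·0.8047^6·0.5936^0 = +0.271613
  k=1: (−1)^1·36.0000/(4)·0.8047^4·0.5936^2 = -1.330129
  k=2: (−1)^2·36.0000/(4)·0.8047^2·0.5936^4 = +0.723759
  k=3: (−1)^3·36.0000/(36)·0.8047^0·0.5936^6 = -0.043757
d^3_{0,0}(1.2711) = +0.271613 -1.330129 +0.723759 -0.043757 = -0.378514
|D^3_{0,0}|² = |d^3_{0,0}(β)|² = (-0.378514)² = 0.143273 (the z-rotation phases have unit modulus)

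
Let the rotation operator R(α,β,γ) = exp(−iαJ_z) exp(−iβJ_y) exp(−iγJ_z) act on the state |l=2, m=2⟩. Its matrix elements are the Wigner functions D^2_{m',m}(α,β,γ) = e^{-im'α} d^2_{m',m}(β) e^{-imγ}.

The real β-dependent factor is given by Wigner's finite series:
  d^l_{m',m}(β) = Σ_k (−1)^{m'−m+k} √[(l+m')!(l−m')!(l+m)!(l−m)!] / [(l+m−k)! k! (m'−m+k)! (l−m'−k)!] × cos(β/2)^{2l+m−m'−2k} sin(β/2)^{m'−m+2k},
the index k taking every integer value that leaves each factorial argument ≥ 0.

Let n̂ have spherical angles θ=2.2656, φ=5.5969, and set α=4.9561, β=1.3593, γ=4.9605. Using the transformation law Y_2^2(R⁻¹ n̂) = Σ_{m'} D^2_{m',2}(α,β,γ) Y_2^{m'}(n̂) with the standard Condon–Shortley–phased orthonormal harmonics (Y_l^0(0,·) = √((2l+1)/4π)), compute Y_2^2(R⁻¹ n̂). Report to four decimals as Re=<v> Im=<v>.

Need the full column D^2_{m',2} for m'=−2..2 at α=4.9561, β=1.3593, γ=4.9605.
cos(β/2)=0.777793, sin(β/2)=0.628521
d^2_{-2,2}: single k=4 term ⇒ +0.156055;  D = +0.156049-0.001373i
d^2_{-1,2}: single k=3 term ⇒ +0.386236;  D = +0.096496+0.373988i
d^2_{0,2}: single k=2 term ⇒ +0.585387;  D = -0.514782+0.278706i
d^2_{1,2}: single k=1 term ⇒ +0.591482;  D = -0.398800-0.436817i
d^2_{2,2}: single k=0 term ⇒ +0.365978;  D = +0.202749-0.304685i
Y_2^{m'}(θ=2.2656,φ=5.5969) and Σ D·Y over m':
  (+0.1560-0.0014i)·(+0.0449+0.2235i)  (+0.0965+0.3740i)·(-0.2939-0.2408i)  (-0.5148+0.2787i)·(+0.0724+0.0000i)  (-0.3988-0.4368i)·(+0.2939-0.2408i)  (+0.2027-0.3047i)·(+0.0449-0.2235i)
Y_2^2(R⁻¹ n̂) = -0.249681-0.169522i

Re=-0.2497 Im=-0.1695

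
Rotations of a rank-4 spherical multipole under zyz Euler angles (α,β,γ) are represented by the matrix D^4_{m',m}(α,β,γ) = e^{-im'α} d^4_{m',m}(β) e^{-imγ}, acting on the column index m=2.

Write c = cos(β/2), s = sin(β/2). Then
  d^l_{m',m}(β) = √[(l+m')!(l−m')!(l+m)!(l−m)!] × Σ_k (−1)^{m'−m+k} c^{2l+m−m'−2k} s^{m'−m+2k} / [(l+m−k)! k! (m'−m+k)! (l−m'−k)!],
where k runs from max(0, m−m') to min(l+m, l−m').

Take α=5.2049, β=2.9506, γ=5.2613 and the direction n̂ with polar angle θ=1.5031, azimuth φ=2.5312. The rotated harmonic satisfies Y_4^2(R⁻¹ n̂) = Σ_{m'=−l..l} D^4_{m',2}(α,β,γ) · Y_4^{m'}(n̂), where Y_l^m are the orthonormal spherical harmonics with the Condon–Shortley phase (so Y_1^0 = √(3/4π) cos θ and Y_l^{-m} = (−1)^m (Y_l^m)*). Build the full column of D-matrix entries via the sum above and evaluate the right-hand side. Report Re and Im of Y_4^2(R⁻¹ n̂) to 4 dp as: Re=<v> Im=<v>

Re=-0.0910 Im=-0.1706

Need the full column D^4_{m',2} for m'=−4..4 at α=5.2049, β=2.9506, γ=5.2613.
cos(β/2)=0.095351, sin(β/2)=0.995444
d^4_{-4,2}: single k=6 term ⇒ +0.046809;  D = -0.030104-0.035845i
d^4_{-3,2}: k∈[5..6] ⇒ +0.009511 -0.345547 = -0.336036;  D = -0.124552+0.312100i
d^4_{-2,2}: k∈[4..6] ⇒ +0.001217 -0.106153 +0.964126 = +0.859190;  D = +0.853729-0.096711i
d^4_{-1,2}: k∈[3..5] ⇒ +0.000110 -0.017975 +0.391814 = +0.373949;  D = +0.212783+0.307507i
d^4_{0,2}: k∈[2..4] ⇒ +0.000007 -0.002053 +0.083922 = +0.081875;  D = -0.037297+0.072887i
d^4_{1,2}: k∈[1..3] ⇒ +0.000000 -0.000165 +0.011983 = +0.011819;  D = -0.011816+0.000231i
d^4_{2,2}: k∈[0..2] ⇒ +0.000000 -0.000009 +0.001217 = +0.001209;  D = -0.000592-0.001054i
d^4_{3,2}: k∈[0..1] ⇒ -0.000000 +0.000087 = +0.000087;  D = +0.000047-0.000073i
d^4_{4,2}: single k=0 term ⇒ +0.000004;  D = +0.000004+0.000000i
Y_4^{m'}(θ=1.5031,φ=2.5312) and Σ D·Y over m':
  (-0.0301-0.0358i)·(-0.3354+0.2825i)  (-0.1246+0.3121i)·(+0.0216-0.0813i)  (+0.8537-0.0967i)·(-0.1105-0.3028i)  (+0.2128+0.3075i)·(+0.0777+0.0543i)  (-0.0373+0.0729i)·(+0.3029+0.0000i)  (-0.0118+0.0002i)·(-0.0777+0.0543i)  (-0.0006-0.0011i)·(-0.1105+0.3028i)  (+0.0000-0.0001i)·(-0.0216-0.0813i)  (+0.0000+0.0000i)·(-0.3354-0.2825i)
Y_4^2(R⁻¹ n̂) = -0.090956-0.170624i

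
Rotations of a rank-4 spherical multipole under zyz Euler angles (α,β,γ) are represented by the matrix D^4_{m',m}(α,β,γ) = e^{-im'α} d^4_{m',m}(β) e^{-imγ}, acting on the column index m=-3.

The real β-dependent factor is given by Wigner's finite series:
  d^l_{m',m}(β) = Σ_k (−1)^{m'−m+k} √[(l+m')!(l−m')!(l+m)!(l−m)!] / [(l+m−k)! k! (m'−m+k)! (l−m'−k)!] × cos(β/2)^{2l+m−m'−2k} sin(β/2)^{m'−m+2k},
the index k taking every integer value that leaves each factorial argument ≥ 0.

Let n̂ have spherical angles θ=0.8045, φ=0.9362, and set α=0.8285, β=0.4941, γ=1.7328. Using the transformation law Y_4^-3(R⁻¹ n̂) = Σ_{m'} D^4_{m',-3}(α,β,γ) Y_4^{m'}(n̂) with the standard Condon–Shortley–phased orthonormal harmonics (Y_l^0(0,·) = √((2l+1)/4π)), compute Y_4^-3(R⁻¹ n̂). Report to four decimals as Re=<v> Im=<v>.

Re=-0.0095 Im=-0.0347

Need the full column D^4_{m',-3} for m'=−4..4 at α=0.8285, β=0.4941, γ=1.7328.
cos(β/2)=0.969638, sin(β/2)=0.244545
d^4_{-4,-3}: single k=1 term ⇒ +0.557405;  D = -0.341057+0.440885i
d^4_{-3,-3}: k∈[0..1] ⇒ +0.781407 -0.347914 = +0.433493;  D = +0.073374+0.427238i
d^4_{-2,-3}: k∈[0..1] ⇒ -0.737377 +0.140704 = -0.596673;  D = -0.501625-0.323095i
d^4_{-1,-3}: k∈[0..1] ⇒ +0.394498 -0.041821 = +0.352677;  D = +0.341158-0.089400i
d^4_{0,-3}: k∈[0..1] ⇒ -0.148315 +0.009434 = -0.138882;  D = -0.064872+0.122800i
d^4_{1,-3}: k∈[0..1] ⇒ +0.041821 -0.001596 = +0.040225;  D = -0.013509-0.037888i
d^4_{2,-3}: k∈[0..1] ⇒ -0.008950 +0.000190 = -0.008760;  D = +0.008069+0.003410i
d^4_{3,-3}: k∈[0..1] ⇒ +0.001408 -0.000013 = +0.001395;  D = -0.001269+0.000580i
d^4_{4,-3}: single k=0 term ⇒ -0.000143;  D = +0.000044-0.000136i
Y_4^{m'}(θ=0.8045,φ=0.9362) and Σ D·Y over m':
  (-0.3411+0.4409i)·(-0.0982+0.0676i)  (+0.0734+0.4272i)·(-0.3068-0.1061i)  (-0.5016-0.3231i)·(-0.1221-0.3924i)  (+0.3412-0.0894i)·(+0.0513-0.0697i)  (-0.0649+0.1228i)·(-0.3526+0.0000i)  (-0.0135-0.0379i)·(-0.0513-0.0697i)  (+0.0081+0.0034i)·(-0.1221+0.3924i)  (-0.0013+0.0006i)·(+0.3068-0.1061i)  (+0.0000-0.0001i)·(-0.0982-0.0676i)
Y_4^-3(R⁻¹ n̂) = -0.009512-0.034684i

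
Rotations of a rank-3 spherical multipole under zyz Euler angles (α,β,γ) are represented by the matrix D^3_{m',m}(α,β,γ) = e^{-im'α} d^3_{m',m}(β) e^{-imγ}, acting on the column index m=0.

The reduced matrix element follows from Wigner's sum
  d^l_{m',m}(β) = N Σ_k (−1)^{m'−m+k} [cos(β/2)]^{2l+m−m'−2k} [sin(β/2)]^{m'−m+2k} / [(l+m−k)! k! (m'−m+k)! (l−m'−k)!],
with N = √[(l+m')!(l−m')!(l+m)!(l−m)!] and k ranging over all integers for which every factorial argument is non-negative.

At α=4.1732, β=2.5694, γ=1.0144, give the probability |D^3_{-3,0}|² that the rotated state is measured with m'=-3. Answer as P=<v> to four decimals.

Split into d^3_{-3,0}(β=2.5694) × two z-phases.
With c≡cos(β/2)=0.282209 and s≡sin(β/2)=0.959353, N=[1·720·6·6]^{1/2}=160.996894
k∈{3} keeps every argument non-negative
  k=3: (−1)^0·160.9969/(36)·0.2822^3·0.9594^3 = +0.088749
d^3_{-3,0}(2.5694) = +0.088749
|D^3_{-3,0}|² = |d^3_{-3,0}(β)|² = (+0.088749)² = 0.007876 (the z-rotation phases have unit modulus)

P=0.0079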